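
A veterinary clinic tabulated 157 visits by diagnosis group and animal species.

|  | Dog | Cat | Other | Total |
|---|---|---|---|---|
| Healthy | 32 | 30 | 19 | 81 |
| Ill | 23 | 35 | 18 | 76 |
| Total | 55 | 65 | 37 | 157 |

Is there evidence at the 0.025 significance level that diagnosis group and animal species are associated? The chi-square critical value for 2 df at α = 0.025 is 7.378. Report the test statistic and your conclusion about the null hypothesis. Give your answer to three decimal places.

1.727; fail to reject H₀

Grand total N = 157.
Expected counts (row total × column total / N):
  Healthy, Dog: 81×55/157 = 28.3758
  Healthy, Cat: 81×65/157 = 33.5350
  Healthy, Other: 81×37/157 = 19.0892
  Ill, Dog: 76×55/157 = 26.6242
  Ill, Cat: 76×65/157 = 31.4650
  Ill, Other: 76×37/157 = 17.9108
Contributions (O − E)²/E:
  (32 − 28.3758)²/28.3758 = 0.4629
  (30 − 33.5350)²/33.5350 = 0.3726
  (19 − 19.0892)²/19.0892 = 0.0004
  (23 − 26.6242)²/26.6242 = 0.4933
  (35 − 31.4650)²/31.4650 = 0.3971
  (18 − 17.9108)²/17.9108 = 0.0004
χ² = 0.4629 + 0.3726 + 0.0004 + 0.4933 + 0.3971 + 0.0004 = 1.727
df = (2−1)(3−1) = 2. Since 1.727 < 7.378, fail to reject the null hypothesis of independence at α = 0.025.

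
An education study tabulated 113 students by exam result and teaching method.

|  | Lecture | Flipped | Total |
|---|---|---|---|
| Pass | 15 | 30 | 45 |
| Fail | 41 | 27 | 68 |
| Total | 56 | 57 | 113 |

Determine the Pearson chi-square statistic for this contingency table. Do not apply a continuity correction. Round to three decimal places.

7.874

Grand total N = 113.
Expected counts (row total × column total / N):
  Pass, Lecture: 45×56/113 = 22.3009
  Pass, Flipped: 45×57/113 = 22.6991
  Fail, Lecture: 68×56/113 = 33.6991
  Fail, Flipped: 68×57/113 = 34.3009
Contributions (O − E)²/E:
  (15 − 22.3009)²/22.3009 = 2.3902
  (30 − 22.6991)²/22.6991 = 2.3482
  (41 − 33.6991)²/33.6991 = 1.5817
  (27 − 34.3009)²/34.3009 = 1.5540
χ² = 2.3902 + 2.3482 + 1.5817 + 1.5540 = 7.874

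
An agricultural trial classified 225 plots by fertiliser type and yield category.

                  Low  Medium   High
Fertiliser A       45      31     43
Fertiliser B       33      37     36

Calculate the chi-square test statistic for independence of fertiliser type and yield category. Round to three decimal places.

Row totals: 119, 106. Column totals: 78, 68, 79. Grand total N = 225.
Expected counts (row total × column total / N):
  Fertiliser A, Low: 119×78/225 = 41.2533
  Fertiliser A, Medium: 119×68/225 = 35.9644
  Fertiliser A, High: 119×79/225 = 41.7822
  Fertiliser B, Low: 106×78/225 = 36.7467
  Fertiliser B, Medium: 106×68/225 = 32.0356
  Fertiliser B, High: 106×79/225 = 37.2178
Contributions (O − E)²/E:
  (45 − 41.2533)²/41.2533 = 0.3403
  (31 − 35.9644)²/35.9644 = 0.6853
  (43 − 41.7822)²/41.7822 = 0.0355
  (33 − 36.7467)²/36.7467 = 0.3820
  (37 − 32.0356)²/32.0356 = 0.7693
  (36 − 37.2178)²/37.2178 = 0.0398
χ² = 0.3403 + 0.6853 + 0.0355 + 0.3820 + 0.7693 + 0.0398 = 2.252

2.252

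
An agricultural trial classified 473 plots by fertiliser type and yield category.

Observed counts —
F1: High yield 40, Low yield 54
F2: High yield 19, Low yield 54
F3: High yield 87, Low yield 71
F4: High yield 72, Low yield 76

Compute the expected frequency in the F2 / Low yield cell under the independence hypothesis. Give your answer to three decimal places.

Row total (F2) = 73; column total (Low yield) = 255; grand total N = 473.
Expected count = (row total × column total) / N = 73 × 255 / 473 = 39.355.

39.355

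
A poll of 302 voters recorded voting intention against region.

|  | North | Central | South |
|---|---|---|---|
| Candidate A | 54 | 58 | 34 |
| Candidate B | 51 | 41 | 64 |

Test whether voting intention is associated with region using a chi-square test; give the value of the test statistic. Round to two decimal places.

11.87

Row totals: 146, 156. Column totals: 105, 99, 98. Grand total N = 302.
Expected counts (row total × column total / N):
  Candidate A, North: 146×105/302 = 50.7616
  Candidate A, Central: 146×99/302 = 47.8609
  Candidate A, South: 146×98/302 = 47.3775
  Candidate B, North: 156×105/302 = 54.2384
  Candidate B, Central: 156×99/302 = 51.1391
  Candidate B, South: 156×98/302 = 50.6225
Contributions (O − E)²/E:
  (54 − 50.7616)²/50.7616 = 0.2066
  (58 − 47.8609)²/47.8609 = 2.1479
  (34 − 47.3775)²/47.3775 = 3.7773
  (51 − 54.2384)²/54.2384 = 0.1934
  (41 − 51.1391)²/51.1391 = 2.0102
  (64 − 50.6225)²/50.6225 = 3.5351
χ² = 0.2066 + 2.1479 + 3.7773 + 0.1934 + 2.0102 + 3.5351 = 11.87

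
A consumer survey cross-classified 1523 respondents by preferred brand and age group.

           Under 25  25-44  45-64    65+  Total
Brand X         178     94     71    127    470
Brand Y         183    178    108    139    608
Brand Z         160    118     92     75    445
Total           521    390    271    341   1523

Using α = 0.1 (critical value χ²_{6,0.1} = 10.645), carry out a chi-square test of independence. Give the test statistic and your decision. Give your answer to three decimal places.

Grand total N = 1523.
Expected counts (row total × column total / N):
  Brand X, Under 25: 470×521/1523 = 160.7814
  Brand X, 25-44: 470×390/1523 = 120.3546
  Brand X, 45-64: 470×271/1523 = 83.6310
  Brand X, 65+: 470×341/1523 = 105.2331
  Brand Y, Under 25: 608×521/1523 = 207.9895
  Brand Y, 25-44: 608×390/1523 = 155.6927
  Brand Y, 45-64: 608×271/1523 = 108.1865
  Brand Y, 65+: 608×341/1523 = 136.1313
  Brand Z, Under 25: 445×521/1523 = 152.2292
  Brand Z, 25-44: 445×390/1523 = 113.9527
  Brand Z, 45-64: 445×271/1523 = 79.1825
  Brand Z, 65+: 445×341/1523 = 99.6356
Contributions (O − E)²/E:
  (178 − 160.7814)²/160.7814 = 1.8440
  (94 − 120.3546)²/120.3546 = 5.7710
  (71 − 83.6310)²/83.6310 = 1.9077
  (127 − 105.2331)²/105.2331 = 4.5024
  (183 − 207.9895)²/207.9895 = 3.0024
  (178 − 155.6927)²/155.6927 = 3.1961
  (108 − 108.1865)²/108.1865 = 0.0003
  (139 − 136.1313)²/136.1313 = 0.0605
  (160 − 152.2292)²/152.2292 = 0.3967
  (118 − 113.9527)²/113.9527 = 0.1437
  (92 − 79.1825)²/79.1825 = 2.0748
  (75 − 99.6356)²/99.6356 = 6.0913
χ² = 1.8440 + 5.7710 + 1.9077 + 4.5024 + 3.0024 + 3.1961 + 0.0003 + 0.0605 + 0.3967 + 0.1437 + 2.0748 + 6.0913 = 28.991
df = (3−1)(4−1) = 6. Since 28.991 > 10.645, reject the null hypothesis of independence at α = 0.1.

28.991; reject H₀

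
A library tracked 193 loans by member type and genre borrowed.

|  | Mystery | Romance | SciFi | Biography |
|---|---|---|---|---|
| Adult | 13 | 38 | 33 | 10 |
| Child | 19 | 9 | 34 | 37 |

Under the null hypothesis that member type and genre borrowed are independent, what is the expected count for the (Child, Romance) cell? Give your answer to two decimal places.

24.11

Row total (Child) = 99; column total (Romance) = 47; grand total N = 193.
Expected count = (row total × column total) / N = 99 × 47 / 193 = 24.11.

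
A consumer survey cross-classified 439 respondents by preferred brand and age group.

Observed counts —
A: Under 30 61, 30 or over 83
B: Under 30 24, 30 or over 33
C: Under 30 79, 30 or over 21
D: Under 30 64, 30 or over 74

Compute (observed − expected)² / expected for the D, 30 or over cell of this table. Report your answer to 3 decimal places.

Row total (D) = 138; column total (30 or over) = 211; N = 439.
Expected count E = 138 × 211 / 439 = 66.3280.
Contribution = (O − E)²/E = (74 − 66.3280)² / 66.3280 = 0.887.

0.887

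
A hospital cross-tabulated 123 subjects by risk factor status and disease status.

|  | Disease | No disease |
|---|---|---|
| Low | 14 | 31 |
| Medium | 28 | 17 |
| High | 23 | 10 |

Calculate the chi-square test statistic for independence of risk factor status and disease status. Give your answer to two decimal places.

13.88

Row totals: 45, 45, 33. Column totals: 65, 58. Grand total N = 123.
Expected counts (row total × column total / N):
  Low, Disease: 45×65/123 = 23.780
  Low, No disease: 45×58/123 = 21.220
  Medium, Disease: 45×65/123 = 23.780
  Medium, No disease: 45×58/123 = 21.220
  High, Disease: 33×65/123 = 17.439
  High, No disease: 33×58/123 = 15.561
Contributions (O − E)²/E:
  (14 − 23.780)²/23.780 = 4.0222
  (31 − 21.220)²/21.220 = 4.5075
  (28 − 23.780)²/23.780 = 0.7489
  (17 − 21.220)²/21.220 = 0.8392
  (23 − 17.439)²/17.439 = 1.7733
  (10 − 15.561)²/15.561 = 1.9873
χ² = 4.0222 + 4.5075 + 0.7489 + 0.8392 + 1.7733 + 1.9873 = 13.88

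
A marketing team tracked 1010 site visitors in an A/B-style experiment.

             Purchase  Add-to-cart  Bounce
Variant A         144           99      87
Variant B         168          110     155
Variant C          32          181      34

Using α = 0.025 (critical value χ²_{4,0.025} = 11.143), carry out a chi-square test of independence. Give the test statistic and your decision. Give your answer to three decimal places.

Row totals: 330, 433, 247. Column totals: 344, 390, 276. Grand total N = 1010.
Expected counts (row total × column total / N):
  Variant A, Purchase: 330×344/1010 = 112.3960
  Variant A, Add-to-cart: 330×390/1010 = 127.4257
  Variant A, Bounce: 330×276/1010 = 90.1782
  Variant B, Purchase: 433×344/1010 = 147.4772
  Variant B, Add-to-cart: 433×390/1010 = 167.1980
  Variant B, Bounce: 433×276/1010 = 118.3248
  Variant C, Purchase: 247×344/1010 = 84.1267
  Variant C, Add-to-cart: 247×390/1010 = 95.3762
  Variant C, Bounce: 247×276/1010 = 67.4970
Contributions (O − E)²/E:
  (144 − 112.3960)²/112.3960 = 8.8866
  (99 − 127.4257)²/127.4257 = 6.3411
  (87 − 90.1782)²/90.1782 = 0.1120
  (168 − 147.4772)²/147.4772 = 2.8559
  (110 − 167.1980)²/167.1980 = 19.5673
  (155 − 118.3248)²/118.3248 = 11.3676
  (32 − 84.1267)²/84.1267 = 32.2988
  (181 − 95.3762)²/95.3762 = 76.8686
  (34 − 67.4970)²/67.4970 = 16.6237
χ² = 8.8866 + 6.3411 + 0.1120 + 2.8559 + 19.5673 + 11.3676 + 32.2988 + 76.8686 + 16.6237 = 174.922
df = (3−1)(3−1) = 4. Since 174.922 > 11.143, reject the null hypothesis of independence at α = 0.025.

174.922; reject H₀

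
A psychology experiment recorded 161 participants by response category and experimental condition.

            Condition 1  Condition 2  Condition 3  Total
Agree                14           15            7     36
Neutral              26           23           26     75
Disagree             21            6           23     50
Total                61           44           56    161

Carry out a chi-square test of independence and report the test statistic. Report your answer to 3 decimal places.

11.995

Grand total N = 161.
Expected counts (row total × column total / N):
  Agree, Condition 1: 36×61/161 = 13.6398
  Agree, Condition 2: 36×44/161 = 9.8385
  Agree, Condition 3: 36×56/161 = 12.5217
  Neutral, Condition 1: 75×61/161 = 28.4161
  Neutral, Condition 2: 75×44/161 = 20.4969
  Neutral, Condition 3: 75×56/161 = 26.0870
  Disagree, Condition 1: 50×61/161 = 18.9441
  Disagree, Condition 2: 50×44/161 = 13.6646
  Disagree, Condition 3: 50×56/161 = 17.3913
Contributions (O − E)²/E:
  (14 − 13.6398)²/13.6398 = 0.0095
  (15 − 9.8385)²/9.8385 = 2.7078
  (7 − 12.5217)²/12.5217 = 2.4349
  (26 − 28.4161)²/28.4161 = 0.2054
  (23 − 20.4969)²/20.4969 = 0.3057
  (26 − 26.0870)²/26.0870 = 0.0003
  (21 − 18.9441)²/18.9441 = 0.2231
  (6 − 13.6646)²/13.6646 = 4.2991
  (23 − 17.3913)²/17.3913 = 1.8088
χ² = 0.0095 + 2.7078 + 2.4349 + 0.2054 + 0.3057 + 0.0003 + 0.2231 + 4.2991 + 1.8088 = 11.995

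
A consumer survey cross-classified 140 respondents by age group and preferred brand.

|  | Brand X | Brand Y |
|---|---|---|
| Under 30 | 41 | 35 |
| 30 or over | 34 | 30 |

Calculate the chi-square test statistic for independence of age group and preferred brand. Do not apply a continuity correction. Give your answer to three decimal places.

0.009

Row totals: 76, 64. Column totals: 75, 65. Grand total N = 140.
Expected counts (row total × column total / N):
  Under 30, Brand X: 76×75/140 = 40.7143
  Under 30, Brand Y: 76×65/140 = 35.2857
  30 or over, Brand X: 64×75/140 = 34.2857
  30 or over, Brand Y: 64×65/140 = 29.7143
Contributions (O − E)²/E:
  (41 − 40.7143)²/40.7143 = 0.0020
  (35 − 35.2857)²/35.2857 = 0.0023
  (34 − 34.2857)²/34.2857 = 0.0024
  (30 − 29.7143)²/29.7143 = 0.0027
χ² = 0.0020 + 0.0023 + 0.0024 + 0.0027 = 0.009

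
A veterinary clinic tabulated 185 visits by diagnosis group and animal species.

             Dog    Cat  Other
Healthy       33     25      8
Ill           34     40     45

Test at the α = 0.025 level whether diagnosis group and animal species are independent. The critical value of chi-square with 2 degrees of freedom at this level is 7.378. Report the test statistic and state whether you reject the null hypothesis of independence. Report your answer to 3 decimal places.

15.386; reject H₀

Row totals: 66, 119. Column totals: 67, 65, 53. Grand total N = 185.
Expected counts (row total × column total / N):
  Healthy, Dog: 66×67/185 = 23.9027
  Healthy, Cat: 66×65/185 = 23.1892
  Healthy, Other: 66×53/185 = 18.9081
  Ill, Dog: 119×67/185 = 43.0973
  Ill, Cat: 119×65/185 = 41.8108
  Ill, Other: 119×53/185 = 34.0919
Contributions (O − E)²/E:
  (33 − 23.9027)²/23.9027 = 3.4624
  (25 − 23.1892)²/23.1892 = 0.1414
  (8 − 18.9081)²/18.9081 = 6.2929
  (34 − 43.0973)²/43.0973 = 1.9203
  (40 − 41.8108)²/41.8108 = 0.0784
  (45 − 34.0919)²/34.0919 = 3.4902
χ² = 3.4624 + 0.1414 + 6.2929 + 1.9203 + 0.0784 + 3.4902 = 15.386
df = (2−1)(3−1) = 2. Since 15.386 > 7.378, reject the null hypothesis of independence at α = 0.025.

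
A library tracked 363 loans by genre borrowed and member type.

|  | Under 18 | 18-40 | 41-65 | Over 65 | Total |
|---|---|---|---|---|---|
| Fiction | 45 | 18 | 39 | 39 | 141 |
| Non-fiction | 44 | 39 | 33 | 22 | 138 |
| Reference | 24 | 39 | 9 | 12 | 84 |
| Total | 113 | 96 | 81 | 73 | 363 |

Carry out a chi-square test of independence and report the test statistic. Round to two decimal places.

Grand total N = 363.
Expected counts (row total × column total / N):
  Fiction, Under 18: 141×113/363 = 43.893
  Fiction, 18-40: 141×96/363 = 37.289
  Fiction, 41-65: 141×81/363 = 31.463
  Fiction, Over 65: 141×73/363 = 28.355
  Non-fiction, Under 18: 138×113/363 = 42.959
  Non-fiction, 18-40: 138×96/363 = 36.496
  Non-fiction, 41-65: 138×81/363 = 30.793
  Non-fiction, Over 65: 138×73/363 = 27.752
  Reference, Under 18: 84×113/363 = 26.149
  Reference, 18-40: 84×96/363 = 22.215
  Reference, 41-65: 84×81/363 = 18.744
  Reference, Over 65: 84×73/363 = 16.893
Contributions (O − E)²/E:
  (45 − 43.893)²/43.893 = 0.0279
  (18 − 37.289)²/37.289 = 9.9779
  (39 − 31.463)²/31.463 = 1.8055
  (39 − 28.355)²/28.355 = 3.9963
  (44 − 42.959)²/42.959 = 0.0252
  (39 − 36.496)²/36.496 = 0.1718
  (33 − 30.793)²/30.793 = 0.1582
  (22 − 27.752)²/27.752 = 1.1922
  (24 − 26.149)²/26.149 = 0.1766
  (39 − 22.215)²/22.215 = 12.6823
  (9 − 18.744)²/18.744 = 5.0654
  (12 − 16.893)²/16.893 = 1.4172
χ² = 0.0279 + 9.9779 + 1.8055 + 3.9963 + 0.0252 + 0.1718 + 0.1582 + 1.1922 + 0.1766 + 12.6823 + 5.0654 + 1.4172 = 36.70

36.70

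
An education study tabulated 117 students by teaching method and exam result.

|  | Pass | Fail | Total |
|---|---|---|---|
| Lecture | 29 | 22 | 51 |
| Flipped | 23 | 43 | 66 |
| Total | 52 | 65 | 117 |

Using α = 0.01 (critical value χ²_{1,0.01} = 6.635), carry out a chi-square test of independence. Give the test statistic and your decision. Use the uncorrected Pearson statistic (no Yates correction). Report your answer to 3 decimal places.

Grand total N = 117.
Expected counts (row total × column total / N):
  Lecture, Pass: 51×52/117 = 22.6667
  Lecture, Fail: 51×65/117 = 28.3333
  Flipped, Pass: 66×52/117 = 29.3333
  Flipped, Fail: 66×65/117 = 36.6667
Contributions (O − E)²/E:
  (29 − 22.6667)²/22.6667 = 1.7696
  (22 − 28.3333)²/28.3333 = 1.4157
  (23 − 29.3333)²/29.3333 = 1.3674
  (43 − 36.6667)²/36.6667 = 1.0939
χ² = 1.7696 + 1.4157 + 1.3674 + 1.0939 = 5.647
df = (2−1)(2−1) = 1. Since 5.647 < 6.635, fail to reject the null hypothesis of independence at α = 0.01.

5.647; fail to reject H₀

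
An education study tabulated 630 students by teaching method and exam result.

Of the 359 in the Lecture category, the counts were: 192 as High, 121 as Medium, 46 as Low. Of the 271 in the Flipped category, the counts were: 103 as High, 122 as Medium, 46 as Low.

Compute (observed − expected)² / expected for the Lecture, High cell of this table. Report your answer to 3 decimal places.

3.397

Row total (Lecture) = 359; column total (High) = 295; N = 630.
Expected count E = 359 × 295 / 630 = 168.1032.
Contribution = (O − E)²/E = (192 − 168.1032)² / 168.1032 = 3.397.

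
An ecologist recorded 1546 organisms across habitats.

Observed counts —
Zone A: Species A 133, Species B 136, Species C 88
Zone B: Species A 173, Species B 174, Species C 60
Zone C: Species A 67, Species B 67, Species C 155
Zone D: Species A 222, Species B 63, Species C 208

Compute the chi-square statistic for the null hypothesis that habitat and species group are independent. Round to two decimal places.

209.60

Row totals: 357, 407, 289, 493. Column totals: 595, 440, 511. Grand total N = 1546.
Expected counts (row total × column total / N):
  Zone A, Species A: 357×595/1546 = 137.397
  Zone A, Species B: 357×440/1546 = 101.604
  Zone A, Species C: 357×511/1546 = 117.999
  Zone B, Species A: 407×595/1546 = 156.640
  Zone B, Species B: 407×440/1546 = 115.834
  Zone B, Species C: 407×511/1546 = 134.526
  Zone C, Species A: 289×595/1546 = 111.226
  Zone C, Species B: 289×440/1546 = 82.251
  Zone C, Species C: 289×511/1546 = 95.523
  Zone D, Species A: 493×595/1546 = 189.738
  Zone D, Species B: 493×440/1546 = 140.310
  Zone D, Species C: 493×511/1546 = 162.951
Contributions (O − E)²/E:
  (133 − 137.397)²/137.397 = 0.1407
  (136 − 101.604)²/101.604 = 11.6441
  (88 − 117.999)²/117.999 = 7.6267
  (173 − 156.640)²/156.640 = 1.7087
  (174 − 115.834)²/115.834 = 29.2080
  (60 − 134.526)²/134.526 = 41.2866
  (67 − 111.226)²/111.226 = 17.5853
  (67 − 82.251)²/82.251 = 2.8278
  (155 − 95.523)²/95.523 = 37.0331
  (222 − 189.738)²/189.738 = 5.4857
  (63 − 140.310)²/140.310 = 42.5974
  (208 − 162.951)²/162.951 = 12.4541
χ² = 0.1407 + 11.6441 + 7.6267 + 1.7087 + 29.2080 + 41.2866 + 17.5853 + 2.8278 + 37.0331 + 5.4857 + 42.5974 + 12.4541 = 209.60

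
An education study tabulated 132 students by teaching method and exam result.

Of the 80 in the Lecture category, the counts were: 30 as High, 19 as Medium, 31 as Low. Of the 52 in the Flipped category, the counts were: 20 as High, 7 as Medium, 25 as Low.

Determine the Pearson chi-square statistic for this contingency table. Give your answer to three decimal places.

Row totals: 80, 52. Column totals: 50, 26, 56. Grand total N = 132.
Expected counts (row total × column total / N):
  Lecture, High: 80×50/132 = 30.3030
  Lecture, Medium: 80×26/132 = 15.7576
  Lecture, Low: 80×56/132 = 33.9394
  Flipped, High: 52×50/132 = 19.6970
  Flipped, Medium: 52×26/132 = 10.2424
  Flipped, Low: 52×56/132 = 22.0606
Contributions (O − E)²/E:
  (30 − 30.3030)²/30.3030 = 0.0030
  (19 − 15.7576)²/15.7576 = 0.6672
  (31 − 33.9394)²/33.9394 = 0.2546
  (20 − 19.6970)²/19.6970 = 0.0047
  (7 − 10.2424)²/10.2424 = 1.0264
  (25 − 22.0606)²/22.0606 = 0.3917
χ² = 0.0030 + 0.6672 + 0.2546 + 0.0047 + 1.0264 + 0.3917 = 2.348

2.348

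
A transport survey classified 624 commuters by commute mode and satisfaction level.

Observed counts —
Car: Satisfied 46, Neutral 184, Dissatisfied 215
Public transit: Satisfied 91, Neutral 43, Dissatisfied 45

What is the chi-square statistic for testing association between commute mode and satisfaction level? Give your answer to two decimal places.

122.36

Row totals: 445, 179. Column totals: 137, 227, 260. Grand total N = 624.
Expected counts (row total × column total / N):
  Car, Satisfied: 445×137/624 = 97.700
  Car, Neutral: 445×227/624 = 161.883
  Car, Dissatisfied: 445×260/624 = 185.417
  Public transit, Satisfied: 179×137/624 = 39.300
  Public transit, Neutral: 179×227/624 = 65.117
  Public transit, Dissatisfied: 179×260/624 = 74.583
Contributions (O − E)²/E:
  (46 − 97.700)²/97.700 = 27.3581
  (184 − 161.883)²/161.883 = 3.0217
  (215 − 185.417)²/185.417 = 4.7199
  (91 − 39.300)²/39.300 = 68.0125
  (43 − 65.117)²/65.117 = 7.5120
  (45 − 74.583)²/74.583 = 11.7340
χ² = 27.3581 + 3.0217 + 4.7199 + 68.0125 + 7.5120 + 11.7340 = 122.36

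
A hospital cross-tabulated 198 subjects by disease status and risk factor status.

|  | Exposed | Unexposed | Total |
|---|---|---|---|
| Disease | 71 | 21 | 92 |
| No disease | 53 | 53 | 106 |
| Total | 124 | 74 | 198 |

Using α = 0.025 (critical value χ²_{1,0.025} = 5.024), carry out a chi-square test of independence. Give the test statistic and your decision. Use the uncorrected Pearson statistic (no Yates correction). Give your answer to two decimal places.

Grand total N = 198.
Expected counts (row total × column total / N):
  Disease, Exposed: 92×124/198 = 57.616
  Disease, Unexposed: 92×74/198 = 34.384
  No disease, Exposed: 106×124/198 = 66.384
  No disease, Unexposed: 106×74/198 = 39.616
Contributions (O − E)²/E:
  (71 − 57.616)²/57.616 = 3.1091
  (21 − 34.384)²/34.384 = 5.2097
  (53 − 66.384)²/66.384 = 2.6984
  (53 − 39.616)²/39.616 = 4.5217
χ² = 3.1091 + 5.2097 + 2.6984 + 4.5217 = 15.54
df = (2−1)(2−1) = 1. Since 15.54 > 5.024, reject the null hypothesis of independence at α = 0.025.

15.54; reject H₀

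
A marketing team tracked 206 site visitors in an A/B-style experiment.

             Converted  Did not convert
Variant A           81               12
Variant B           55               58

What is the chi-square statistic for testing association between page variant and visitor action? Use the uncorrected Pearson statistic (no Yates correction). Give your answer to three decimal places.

Row totals: 93, 113. Column totals: 136, 70. Grand total N = 206.
Expected counts (row total × column total / N):
  Variant A, Converted: 93×136/206 = 61.3981
  Variant A, Did not convert: 93×70/206 = 31.6019
  Variant B, Converted: 113×136/206 = 74.6019
  Variant B, Did not convert: 113×70/206 = 38.3981
Contributions (O − E)²/E:
  (81 − 61.3981)²/61.3981 = 6.2581
  (12 − 31.6019)²/31.6019 = 12.1586
  (55 − 74.6019)²/74.6019 = 5.1505
  (58 − 38.3981)²/38.3981 = 10.0066
χ² = 6.2581 + 12.1586 + 5.1505 + 10.0066 = 33.574

33.574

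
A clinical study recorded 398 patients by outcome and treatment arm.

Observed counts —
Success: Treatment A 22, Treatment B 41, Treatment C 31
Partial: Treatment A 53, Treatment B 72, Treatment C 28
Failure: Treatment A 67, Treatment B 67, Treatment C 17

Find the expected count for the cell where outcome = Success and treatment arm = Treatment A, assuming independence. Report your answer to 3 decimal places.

Row total (Success) = 94; column total (Treatment A) = 142; grand total N = 398.
Expected count = (row total × column total) / N = 94 × 142 / 398 = 33.538.

33.538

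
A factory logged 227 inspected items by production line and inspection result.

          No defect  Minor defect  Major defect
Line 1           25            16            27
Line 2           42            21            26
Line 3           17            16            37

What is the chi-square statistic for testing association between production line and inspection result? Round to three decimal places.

Row totals: 68, 89, 70. Column totals: 84, 53, 90. Grand total N = 227.
Expected counts (row total × column total / N):
  Line 1, No defect: 68×84/227 = 25.1630
  Line 1, Minor defect: 68×53/227 = 15.8767
  Line 1, Major defect: 68×90/227 = 26.9604
  Line 2, No defect: 89×84/227 = 32.9339
  Line 2, Minor defect: 89×53/227 = 20.7797
  Line 2, Major defect: 89×90/227 = 35.2863
  Line 3, No defect: 70×84/227 = 25.9031
  Line 3, Minor defect: 70×53/227 = 16.3436
  Line 3, Major defect: 70×90/227 = 27.7533
Contributions (O − E)²/E:
  (25 − 25.1630)²/25.1630 = 0.0011
  (16 − 15.8767)²/15.8767 = 0.0010
  (27 − 26.9604)²/26.9604 = 0.0001
  (42 − 32.9339)²/32.9339 = 2.4957
  (21 − 20.7797)²/20.7797 = 0.0023
  (26 − 35.2863)²/35.2863 = 2.4439
  (17 − 25.9031)²/25.9031 = 3.0601
  (16 − 16.3436)²/16.3436 = 0.0072
  (37 − 27.7533)²/27.7533 = 3.0808
χ² = 0.0011 + 0.0010 + 0.0001 + 2.4957 + 0.0023 + 2.4439 + 3.0601 + 0.0072 + 3.0808 = 11.092

11.092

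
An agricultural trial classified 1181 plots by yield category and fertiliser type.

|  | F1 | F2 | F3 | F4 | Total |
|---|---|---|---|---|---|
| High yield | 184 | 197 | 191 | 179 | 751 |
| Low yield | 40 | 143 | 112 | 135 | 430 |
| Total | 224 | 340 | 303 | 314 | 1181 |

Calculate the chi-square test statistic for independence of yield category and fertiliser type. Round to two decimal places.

Grand total N = 1181.
Expected counts (row total × column total / N):
  High yield, F1: 751×224/1181 = 142.442
  High yield, F2: 751×340/1181 = 216.207
  High yield, F3: 751×303/1181 = 192.678
  High yield, F4: 751×314/1181 = 199.673
  Low yield, F1: 430×224/1181 = 81.558
  Low yield, F2: 430×340/1181 = 123.793
  Low yield, F3: 430×303/1181 = 110.322
  Low yield, F4: 430×314/1181 = 114.327
Contributions (O − E)²/E:
  (184 − 142.442)²/142.442 = 12.1247
  (197 − 216.207)²/216.207 = 1.7063
  (191 − 192.678)²/192.678 = 0.0146
  (179 − 199.673)²/199.673 = 2.1404
  (40 − 81.558)²/81.558 = 21.1759
  (143 − 123.793)²/123.793 = 2.9800
  (112 − 110.322)²/110.322 = 0.0255
  (135 − 114.327)²/114.327 = 3.7382
χ² = 12.1247 + 1.7063 + 0.0146 + 2.1404 + 21.1759 + 2.9800 + 0.0255 + 3.7382 = 43.91

43.91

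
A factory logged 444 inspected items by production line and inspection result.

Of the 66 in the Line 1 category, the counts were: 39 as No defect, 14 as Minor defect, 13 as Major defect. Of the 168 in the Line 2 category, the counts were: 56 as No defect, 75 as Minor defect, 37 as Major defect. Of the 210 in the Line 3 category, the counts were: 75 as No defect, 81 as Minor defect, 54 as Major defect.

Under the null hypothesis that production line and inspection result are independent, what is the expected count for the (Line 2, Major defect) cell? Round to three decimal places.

39.351

Row total (Line 2) = 168; column total (Major defect) = 104; grand total N = 444.
Expected count = (row total × column total) / N = 168 × 104 / 444 = 39.351.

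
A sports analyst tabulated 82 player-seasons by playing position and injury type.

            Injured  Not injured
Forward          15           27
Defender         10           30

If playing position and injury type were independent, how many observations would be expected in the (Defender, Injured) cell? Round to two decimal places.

Row total (Defender) = 40; column total (Injured) = 25; grand total N = 82.
Expected count = (row total × column total) / N = 40 × 25 / 82 = 12.20.

12.20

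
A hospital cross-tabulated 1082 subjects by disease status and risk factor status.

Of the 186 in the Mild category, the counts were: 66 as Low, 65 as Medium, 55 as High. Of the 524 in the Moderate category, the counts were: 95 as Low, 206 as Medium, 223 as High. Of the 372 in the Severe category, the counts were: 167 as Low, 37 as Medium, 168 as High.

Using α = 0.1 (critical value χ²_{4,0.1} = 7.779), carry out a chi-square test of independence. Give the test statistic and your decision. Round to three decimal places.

130.360; reject H₀

Row totals: 186, 524, 372. Column totals: 328, 308, 446. Grand total N = 1082.
Expected counts (row total × column total / N):
  Mild, Low: 186×328/1082 = 56.3845
  Mild, Medium: 186×308/1082 = 52.9464
  Mild, High: 186×446/1082 = 76.6691
  Moderate, Low: 524×328/1082 = 158.8466
  Moderate, Medium: 524×308/1082 = 149.1608
  Moderate, High: 524×446/1082 = 215.9926
  Severe, Low: 372×328/1082 = 112.7689
  Severe, Medium: 372×308/1082 = 105.8928
  Severe, High: 372×446/1082 = 153.3383
Contributions (O − E)²/E:
  (66 − 56.3845)²/56.3845 = 1.6398
  (65 − 52.9464)²/52.9464 = 2.7441
  (55 − 76.6691)²/76.6691 = 6.1244
  (95 − 158.8466)²/158.8466 = 25.6624
  (206 − 149.1608)²/149.1608 = 21.6591
  (223 − 215.9926)²/215.9926 = 0.2273
  (167 − 112.7689)²/112.7689 = 26.0800
  (37 − 105.8928)²/105.8928 = 44.8210
  (168 − 153.3383)²/153.3383 = 1.4019
χ² = 1.6398 + 2.7441 + 6.1244 + 25.6624 + 21.6591 + 0.2273 + 26.0800 + 44.8210 + 1.4019 = 130.360
df = (3−1)(3−1) = 4. Since 130.360 > 7.779, reject the null hypothesis of independence at α = 0.1.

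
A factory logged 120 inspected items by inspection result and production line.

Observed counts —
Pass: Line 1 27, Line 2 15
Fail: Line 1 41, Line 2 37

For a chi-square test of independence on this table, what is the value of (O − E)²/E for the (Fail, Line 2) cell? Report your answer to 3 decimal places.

0.303

Row total (Fail) = 78; column total (Line 2) = 52; N = 120.
Expected count E = 78 × 52 / 120 = 33.8000.
Contribution = (O − E)²/E = (37 − 33.8000)² / 33.8000 = 0.303.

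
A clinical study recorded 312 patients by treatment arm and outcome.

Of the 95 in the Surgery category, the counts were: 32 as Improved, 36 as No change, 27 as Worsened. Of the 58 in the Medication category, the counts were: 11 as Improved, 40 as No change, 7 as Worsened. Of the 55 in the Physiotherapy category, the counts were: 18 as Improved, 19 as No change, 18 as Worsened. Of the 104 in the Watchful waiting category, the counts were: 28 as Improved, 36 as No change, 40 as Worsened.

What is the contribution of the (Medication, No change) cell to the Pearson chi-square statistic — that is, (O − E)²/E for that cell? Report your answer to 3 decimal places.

Row total (Medication) = 58; column total (No change) = 131; N = 312.
Expected count E = 58 × 131 / 312 = 24.3526.
Contribution = (O − E)²/E = (40 − 24.3526)² / 24.3526 = 10.054.

10.054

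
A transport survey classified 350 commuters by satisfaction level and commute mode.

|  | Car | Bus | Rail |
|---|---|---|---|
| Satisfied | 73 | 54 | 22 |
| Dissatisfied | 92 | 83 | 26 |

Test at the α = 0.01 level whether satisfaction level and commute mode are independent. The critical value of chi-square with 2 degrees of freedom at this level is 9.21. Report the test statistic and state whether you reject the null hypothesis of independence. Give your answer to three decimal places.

0.955; fail to reject H₀

Row totals: 149, 201. Column totals: 165, 137, 48. Grand total N = 350.
Expected counts (row total × column total / N):
  Satisfied, Car: 149×165/350 = 70.2429
  Satisfied, Bus: 149×137/350 = 58.3229
  Satisfied, Rail: 149×48/350 = 20.4343
  Dissatisfied, Car: 201×165/350 = 94.7571
  Dissatisfied, Bus: 201×137/350 = 78.6771
  Dissatisfied, Rail: 201×48/350 = 27.5657
Contributions (O − E)²/E:
  (73 − 70.2429)²/70.2429 = 0.1082
  (54 − 58.3229)²/58.3229 = 0.3204
  (22 − 20.4343)²/20.4343 = 0.1200
  (92 − 94.7571)²/94.7571 = 0.0802
  (83 − 78.6771)²/78.6771 = 0.2375
  (26 − 27.5657)²/27.5657 = 0.0889
χ² = 0.1082 + 0.3204 + 0.1200 + 0.0802 + 0.2375 + 0.0889 = 0.955
df = (2−1)(3−1) = 2. Since 0.955 < 9.21, fail to reject the null hypothesis of independence at α = 0.01.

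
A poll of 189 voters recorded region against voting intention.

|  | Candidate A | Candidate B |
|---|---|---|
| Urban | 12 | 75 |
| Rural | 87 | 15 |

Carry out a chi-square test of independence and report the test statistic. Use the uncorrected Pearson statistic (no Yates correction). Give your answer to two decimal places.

Row totals: 87, 102. Column totals: 99, 90. Grand total N = 189.
Expected counts (row total × column total / N):
  Urban, Candidate A: 87×99/189 = 45.571
  Urban, Candidate B: 87×90/189 = 41.429
  Rural, Candidate A: 102×99/189 = 53.429
  Rural, Candidate B: 102×90/189 = 48.571
Contributions (O − E)²/E:
  (12 − 45.571)²/45.571 = 24.7309
  (75 − 41.429)²/41.429 = 27.2035
  (87 − 53.429)²/53.429 = 21.0936
  (15 − 48.571)²/48.571 = 23.2034
χ² = 24.7309 + 27.2035 + 21.0936 + 23.2034 = 96.23

96.23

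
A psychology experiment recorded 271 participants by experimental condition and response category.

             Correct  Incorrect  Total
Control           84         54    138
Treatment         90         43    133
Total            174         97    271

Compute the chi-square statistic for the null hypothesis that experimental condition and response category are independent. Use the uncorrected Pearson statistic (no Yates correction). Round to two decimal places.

1.36

Grand total N = 271.
Expected counts (row total × column total / N):
  Control, Correct: 138×174/271 = 88.605
  Control, Incorrect: 138×97/271 = 49.395
  Treatment, Correct: 133×174/271 = 85.395
  Treatment, Incorrect: 133×97/271 = 47.605
Contributions (O − E)²/E:
  (84 − 88.605)²/88.605 = 0.2393
  (54 − 49.395)²/49.395 = 0.4293
  (90 − 85.395)²/85.395 = 0.2483
  (43 − 47.605)²/47.605 = 0.4455
χ² = 0.2393 + 0.4293 + 0.2483 + 0.4455 = 1.36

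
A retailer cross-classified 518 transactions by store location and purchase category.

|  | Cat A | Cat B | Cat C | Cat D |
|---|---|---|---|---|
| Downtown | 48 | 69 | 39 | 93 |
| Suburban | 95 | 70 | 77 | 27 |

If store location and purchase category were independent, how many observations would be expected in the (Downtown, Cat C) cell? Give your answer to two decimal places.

55.76

Row total (Downtown) = 249; column total (Cat C) = 116; grand total N = 518.
Expected count = (row total × column total) / N = 249 × 116 / 518 = 55.76.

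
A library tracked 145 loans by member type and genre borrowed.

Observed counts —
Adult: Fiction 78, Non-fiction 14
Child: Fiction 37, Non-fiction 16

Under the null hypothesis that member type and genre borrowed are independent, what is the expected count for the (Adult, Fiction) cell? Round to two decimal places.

Row total (Adult) = 92; column total (Fiction) = 115; grand total N = 145.
Expected count = (row total × column total) / N = 92 × 115 / 145 = 72.97.

72.97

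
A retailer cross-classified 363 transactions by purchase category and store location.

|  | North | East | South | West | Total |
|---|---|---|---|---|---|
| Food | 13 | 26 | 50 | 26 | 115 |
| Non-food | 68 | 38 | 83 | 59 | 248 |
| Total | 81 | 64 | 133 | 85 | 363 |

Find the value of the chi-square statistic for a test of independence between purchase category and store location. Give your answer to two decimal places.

Grand total N = 363.
Expected counts (row total × column total / N):
  Food, North: 115×81/363 = 25.661
  Food, East: 115×64/363 = 20.275
  Food, South: 115×133/363 = 42.135
  Food, West: 115×85/363 = 26.928
  Non-food, North: 248×81/363 = 55.339
  Non-food, East: 248×64/363 = 43.725
  Non-food, South: 248×133/363 = 90.865
  Non-food, West: 248×85/363 = 58.072
Contributions (O − E)²/E:
  (13 − 25.661)²/25.661 = 6.2469
  (26 − 20.275)²/20.275 = 1.6166
  (50 − 42.135)²/42.135 = 1.4681
  (26 − 26.928)²/26.928 = 0.0320
  (68 − 55.339)²/55.339 = 2.8967
  (38 − 43.725)²/43.725 = 0.7496
  (83 − 90.865)²/90.865 = 0.6808
  (59 − 58.072)²/58.072 = 0.0148
χ² = 6.2469 + 1.6166 + 1.4681 + 0.0320 + 2.8967 + 0.7496 + 0.6808 + 0.0148 = 13.71

13.71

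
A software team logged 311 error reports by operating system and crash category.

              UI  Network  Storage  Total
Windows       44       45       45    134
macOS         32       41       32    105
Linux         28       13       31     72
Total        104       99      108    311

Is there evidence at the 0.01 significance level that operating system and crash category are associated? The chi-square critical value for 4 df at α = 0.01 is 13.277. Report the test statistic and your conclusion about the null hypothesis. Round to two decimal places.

9.10; fail to reject H₀

Grand total N = 311.
Expected counts (row total × column total / N):
  Windows, UI: 134×104/311 = 44.810
  Windows, Network: 134×99/311 = 42.656
  Windows, Storage: 134×108/311 = 46.534
  macOS, UI: 105×104/311 = 35.113
  macOS, Network: 105×99/311 = 33.424
  macOS, Storage: 105×108/311 = 36.463
  Linux, UI: 72×104/311 = 24.077
  Linux, Network: 72×99/311 = 22.920
  Linux, Storage: 72×108/311 = 25.003
Contributions (O − E)²/E:
  (44 − 44.810)²/44.810 = 0.0146
  (45 − 42.656)²/42.656 = 0.1288
  (45 − 46.534)²/46.534 = 0.0506
  (32 − 35.113)²/35.113 = 0.2760
  (41 − 33.424)²/33.424 = 1.7172
  (32 − 36.463)²/36.463 = 0.5463
  (28 − 24.077)²/24.077 = 0.6392
  (13 − 22.920)²/22.920 = 4.2935
  (31 − 25.003)²/25.003 = 1.4384
χ² = 0.0146 + 0.1288 + 0.0506 + 0.2760 + 1.7172 + 0.5463 + 0.6392 + 4.2935 + 1.4384 = 9.10
df = (3−1)(3−1) = 4. Since 9.10 < 13.277, fail to reject the null hypothesis of independence at α = 0.01.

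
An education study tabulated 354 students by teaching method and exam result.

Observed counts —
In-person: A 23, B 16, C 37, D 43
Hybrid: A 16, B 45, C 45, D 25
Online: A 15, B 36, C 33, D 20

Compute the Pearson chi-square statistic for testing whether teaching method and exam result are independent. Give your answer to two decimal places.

24.28

Row totals: 119, 131, 104. Column totals: 54, 97, 115, 88. Grand total N = 354.
Expected counts (row total × column total / N):
  In-person, A: 119×54/354 = 18.153
  In-person, B: 119×97/354 = 32.607
  In-person, C: 119×115/354 = 38.658
  In-person, D: 119×88/354 = 29.582
  Hybrid, A: 131×54/354 = 19.983
  Hybrid, B: 131×97/354 = 35.895
  Hybrid, C: 131×115/354 = 42.556
  Hybrid, D: 131×88/354 = 32.565
  Online, A: 104×54/354 = 15.864
  Online, B: 104×97/354 = 28.497
  Online, C: 104×115/354 = 33.785
  Online, D: 104×88/354 = 25.853
Contributions (O − E)²/E:
  (23 − 18.153)²/18.153 = 1.2942
  (16 − 32.607)²/32.607 = 8.4581
  (37 − 38.658)²/38.658 = 0.0711
  (43 − 29.582)²/29.582 = 6.0862
  (16 − 19.983)²/19.983 = 0.7939
  (45 − 35.895)²/35.895 = 2.3095
  (45 − 42.556)²/42.556 = 0.1404
  (25 − 32.565)²/32.565 = 1.7574
  (15 − 15.864)²/15.864 = 0.0471
  (36 − 28.497)²/28.497 = 1.9755
  (33 − 33.785)²/33.785 = 0.0182
  (20 − 25.853)²/25.853 = 1.3251
χ² = 1.2942 + 8.4581 + 0.0711 + 6.0862 + 0.7939 + 2.3095 + 0.1404 + 1.7574 + 0.0471 + 1.9755 + 0.0182 + 1.3251 = 24.28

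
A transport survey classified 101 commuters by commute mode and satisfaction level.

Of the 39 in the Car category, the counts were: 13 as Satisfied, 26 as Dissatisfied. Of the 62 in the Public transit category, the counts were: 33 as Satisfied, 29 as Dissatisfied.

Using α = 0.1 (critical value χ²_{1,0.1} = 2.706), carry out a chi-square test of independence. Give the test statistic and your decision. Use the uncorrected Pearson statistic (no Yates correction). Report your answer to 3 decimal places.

Row totals: 39, 62. Column totals: 46, 55. Grand total N = 101.
Expected counts (row total × column total / N):
  Car, Satisfied: 39×46/101 = 17.7624
  Car, Dissatisfied: 39×55/101 = 21.2376
  Public transit, Satisfied: 62×46/101 = 28.2376
  Public transit, Dissatisfied: 62×55/101 = 33.7624
Contributions (O − E)²/E:
  (13 − 17.7624)²/17.7624 = 1.2769
  (26 − 21.2376)²/21.2376 = 1.0679
  (33 − 28.2376)²/28.2376 = 0.8032
  (29 − 33.7624)²/33.7624 = 0.6718
χ² = 1.2769 + 1.0679 + 0.8032 + 0.6718 = 3.820
df = (2−1)(2−1) = 1. Since 3.820 > 2.706, reject the null hypothesis of independence at α = 0.1.

3.820; reject H₀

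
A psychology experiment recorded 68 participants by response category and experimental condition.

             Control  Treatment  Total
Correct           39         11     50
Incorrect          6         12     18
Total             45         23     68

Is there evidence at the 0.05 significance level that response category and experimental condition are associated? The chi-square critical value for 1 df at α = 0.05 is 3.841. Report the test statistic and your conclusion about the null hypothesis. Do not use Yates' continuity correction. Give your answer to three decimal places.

Grand total N = 68.
Expected counts (row total × column total / N):
  Correct, Control: 50×45/68 = 33.08824
  Correct, Treatment: 50×23/68 = 16.91176
  Incorrect, Control: 18×45/68 = 11.91176
  Incorrect, Treatment: 18×23/68 = 6.08824
Contributions (O − E)²/E:
  (39 − 33.08824)²/33.08824 = 1.0562
  (11 − 16.91176)²/16.91176 = 2.0665
  (6 − 11.91176)²/11.91176 = 2.9340
  (12 − 6.08824)²/6.08824 = 5.7404
χ² = 1.0562 + 2.0665 + 2.9340 + 5.7404 = 11.797
df = (2−1)(2−1) = 1. Since 11.797 > 3.841, reject the null hypothesis of independence at α = 0.05.

11.797; reject H₀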